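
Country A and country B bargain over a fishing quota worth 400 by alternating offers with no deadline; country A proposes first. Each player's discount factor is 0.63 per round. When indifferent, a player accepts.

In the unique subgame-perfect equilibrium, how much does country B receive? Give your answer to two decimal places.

In a stationary SPE each proposer offers the other exactly their discounted continuation value.
If country A keeps x when proposing and country B keeps y when proposing, then x = 400 − 0.63y and y = 400 − 0.63x.
Solving: x = 400(1 − 0.63) / (1 − 0.63·0.63) = 148 / 0.6031 ≈ 245.3988.
Country B gets 400 − 245.3988 ≈ 154.6012.

154.60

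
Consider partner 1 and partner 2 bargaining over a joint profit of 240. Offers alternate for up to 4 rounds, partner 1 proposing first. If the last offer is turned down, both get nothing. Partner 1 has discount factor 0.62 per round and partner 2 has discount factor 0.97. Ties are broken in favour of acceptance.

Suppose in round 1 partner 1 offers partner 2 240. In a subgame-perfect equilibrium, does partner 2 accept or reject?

Work out partner 2's continuation value if the offer is rejected.
Round 4 (partner 2 proposes): partner 1 will accept anything ≥ 0, so partner 2 offers 0 and keeps 240.
Round 3 (partner 1 proposes): partner 2 can get 240 next round, worth 0.97 × 240 = 232.8 now; partner 1 offers that and keeps 7.2.
Round 2 (partner 2 proposes): partner 1 can get 7.2 next round, worth 0.62 × 7.2 = 4.464 now. Partner 2 offers 4.464 and keeps 240 − 4.464 = 235.536.
So by rejecting in round 1, partner 2 gets 235.536 next round, worth 0.97 × 235.536 = 228.46992 now.
Offer 240 ≥ 228.46992, so partner 2 accepts.

Accept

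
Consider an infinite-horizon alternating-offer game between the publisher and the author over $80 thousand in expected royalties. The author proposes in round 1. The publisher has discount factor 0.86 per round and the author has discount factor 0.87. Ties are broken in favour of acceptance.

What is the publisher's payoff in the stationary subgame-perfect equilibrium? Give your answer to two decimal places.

35.52

Let x be the author's share when the author proposes and y be the publisher's share when the publisher proposes.
The publisher accepts iff offered ≥ 0.86·y, so x = 80 − 0.86y. Symmetrically y = 80 − 0.87x.
Substituting: x = 80 − 0.86(80 − 0.87x), giving x(1 − 0.87·0.86) = 80(1 − 0.86).
So x = 80 × 0.14 / 0.2518 ≈ 44.4797, and the publisher receives 80 − x ≈ 35.5203.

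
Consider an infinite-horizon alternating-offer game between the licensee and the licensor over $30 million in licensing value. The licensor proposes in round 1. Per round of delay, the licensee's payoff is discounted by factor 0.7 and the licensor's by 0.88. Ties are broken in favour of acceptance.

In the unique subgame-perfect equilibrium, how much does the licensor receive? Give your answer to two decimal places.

23.44

When the licensor proposes, the licensee accepts any offer worth at least 0.7 times what the licensee would get by proposing next round; and vice versa.
This gives x = 30 − 0.7y and y = 30 − 0.88x, where x and y are each side's share when it proposes.
Hence (1 − 0.7·0.88)x = 30(1 − 0.7), i.e. 0.384·x = 9.
x = 23.4375; the licensee's share is 30 − x = 6.5625.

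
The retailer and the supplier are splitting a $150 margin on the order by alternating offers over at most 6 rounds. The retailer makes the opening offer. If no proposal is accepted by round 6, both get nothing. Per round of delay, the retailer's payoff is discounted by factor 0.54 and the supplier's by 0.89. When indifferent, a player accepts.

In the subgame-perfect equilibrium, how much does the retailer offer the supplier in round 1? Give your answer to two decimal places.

121.76

Work backward from the last round.
Round 6 (the supplier proposes): the retailer will accept anything ≥ 0, so the supplier offers 0 and keeps 150.
Round 5 (the retailer proposes): the supplier can get 150 next round, worth 0.89 × 150 = 133.5 now, so the retailer offers 133.5, keeping 16.5.
Round 4 (the supplier proposes): the retailer can get 16.5 next round, worth 0.54 × 16.5 = 8.91 now; the supplier offers that and keeps 141.09.
Round 3 (the retailer proposes): the supplier can get 141.09 next round, worth 0.89 × 141.09 = 125.5701 now; the retailer offers that and keeps 24.4299.
Round 2 (the supplier proposes): the retailer can get 24.4299 next round, worth 0.54 × 24.4299 = 13.192146 now. The supplier offers 13.192146 and keeps 150 − 13.192146 = 136.807854.
Round 1 (the retailer proposes): the supplier can get 136.807854 next round, worth 0.89 × 136.807854 = 121.75899006 now. The retailer offers 121.75899006 and keeps 150 − 121.75899006 = 28.24100994.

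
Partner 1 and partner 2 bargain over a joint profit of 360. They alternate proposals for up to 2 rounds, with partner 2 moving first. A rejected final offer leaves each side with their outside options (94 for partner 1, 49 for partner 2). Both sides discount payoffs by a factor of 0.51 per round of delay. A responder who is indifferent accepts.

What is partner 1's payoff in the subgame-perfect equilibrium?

158.61

Solve by backward induction from round 2.
Round 2 (partner 1 proposes): partner 2 gets 49 if talks fail, so partner 1 offers 49 and keeps 311.
Round 1 (partner 2 proposes): partner 1 can get 311 next round, worth 0.51 × 311 = 158.61 now; partner 2 offers that and keeps 201.39.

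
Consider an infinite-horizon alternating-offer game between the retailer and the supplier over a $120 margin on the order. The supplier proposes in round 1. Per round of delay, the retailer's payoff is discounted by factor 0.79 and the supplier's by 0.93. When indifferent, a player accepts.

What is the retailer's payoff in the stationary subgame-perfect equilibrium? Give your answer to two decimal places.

25.01

In a stationary SPE each proposer offers the other exactly their discounted continuation value.
If the supplier keeps x when proposing and the retailer keeps y when proposing, then x = 120 − 0.79y and y = 120 − 0.93x.
Solving: x = 120(1 − 0.79) / (1 − 0.93·0.79) = 25.2 / 0.2653 ≈ 94.9868.
The retailer gets 120 − 94.9868 ≈ 25.0132.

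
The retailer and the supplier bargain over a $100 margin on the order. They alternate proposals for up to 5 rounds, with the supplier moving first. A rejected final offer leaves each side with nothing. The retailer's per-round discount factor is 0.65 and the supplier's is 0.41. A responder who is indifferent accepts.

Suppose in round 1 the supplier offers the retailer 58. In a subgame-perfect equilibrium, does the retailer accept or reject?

Accept

Round 5 (the supplier proposes): the retailer will accept anything ≥ 0, so the supplier offers 0 and keeps 100.
Round 4 (the retailer proposes): the supplier can get 100 next round, worth 0.41 × 100 = 41 now. The retailer offers 41 and keeps 100 − 41 = 59.
Round 3 (the supplier proposes): the retailer can get 59 next round, worth 0.65 × 59 = 38.35 now; the supplier offers that and keeps 61.65.
Round 2 (the retailer proposes): the supplier can get 61.65 next round, worth 0.41 × 61.65 = 25.2765 now. The retailer offers 25.2765 and keeps 100 − 25.2765 = 74.7235.
So by rejecting in round 1, the retailer gets 74.7235 next round, worth 0.65 × 74.7235 = 48.570275 now.
Offer 58 ≥ 48.570275, so the retailer accepts.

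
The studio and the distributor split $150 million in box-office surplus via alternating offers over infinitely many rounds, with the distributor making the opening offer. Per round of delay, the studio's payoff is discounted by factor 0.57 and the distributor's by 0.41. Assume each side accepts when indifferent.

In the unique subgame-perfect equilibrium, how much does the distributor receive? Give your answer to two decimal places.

84.17

When the distributor proposes, the studio accepts any offer worth at least 0.57 times what the studio would get by proposing next round; and vice versa.
This gives x = 150 − 0.57y and y = 150 − 0.41x, where x and y are each side's share when it proposes.
Hence (1 − 0.57·0.41)x = 150(1 − 0.57), i.e. 0.7663·x = 64.5.
x ≈ 84.1707; the studio's share is 150 − x ≈ 65.8293.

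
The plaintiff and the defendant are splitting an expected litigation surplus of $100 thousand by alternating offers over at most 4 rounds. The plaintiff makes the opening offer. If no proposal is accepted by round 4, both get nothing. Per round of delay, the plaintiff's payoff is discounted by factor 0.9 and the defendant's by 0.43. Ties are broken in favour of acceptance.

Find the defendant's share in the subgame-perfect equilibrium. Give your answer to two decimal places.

20.94

Round 4 (the defendant proposes): rejection yields 0 for the plaintiff; the defendant offers 0 and keeps 100.
Round 3 (the plaintiff proposes): the defendant can get 100 next round, worth 0.43 × 100 = 43 now. The plaintiff offers 43 and keeps 100 − 43 = 57.
Round 2 (the defendant proposes): the plaintiff can get 57 next round, worth 0.9 × 57 = 51.3 now; the defendant offers that and keeps 48.7.
Round 1 (the plaintiff proposes): the defendant can get 48.7 next round, worth 0.43 × 48.7 = 20.941 now; the plaintiff offers that and keeps 79.059.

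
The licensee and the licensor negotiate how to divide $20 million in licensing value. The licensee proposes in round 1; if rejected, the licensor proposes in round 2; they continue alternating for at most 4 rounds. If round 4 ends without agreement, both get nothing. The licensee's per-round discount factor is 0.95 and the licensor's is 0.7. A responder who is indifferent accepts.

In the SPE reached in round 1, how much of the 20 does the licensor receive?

10.01

Round 4 (the licensor proposes): the licensee will accept anything ≥ 0, so the licensor offers 0 and keeps 20.
Round 3 (the licensee proposes): the licensor can get 20 next round, worth 0.7 × 20 = 14 now, so the licensee offers 14, keeping 6.
Round 2 (the licensor proposes): the licensee can get 6 next round, worth 0.95 × 6 = 5.7 now; the licensor offers that and keeps 14.3.
Round 1 (the licensee proposes): the licensor can get 14.3 next round, worth 0.7 × 14.3 = 10.01 now. The licensee offers 10.01 and keeps 20 − 10.01 = 9.99.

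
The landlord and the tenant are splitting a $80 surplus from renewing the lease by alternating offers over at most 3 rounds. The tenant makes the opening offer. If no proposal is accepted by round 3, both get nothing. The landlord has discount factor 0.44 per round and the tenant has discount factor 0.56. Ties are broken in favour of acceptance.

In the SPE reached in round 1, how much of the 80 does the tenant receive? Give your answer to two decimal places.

64.51

Round 3 (the tenant proposes): the landlord will accept anything ≥ 0, so the tenant offers 0 and keeps 80.
Round 2 (the landlord proposes): the tenant can get 80 next round, worth 0.56 × 80 = 44.8 now, so the landlord offers 44.8, keeping 35.2.
Round 1 (the tenant proposes): the landlord can get 35.2 next round, worth 0.44 × 35.2 = 15.488 now; the tenant offers that and keeps 64.512.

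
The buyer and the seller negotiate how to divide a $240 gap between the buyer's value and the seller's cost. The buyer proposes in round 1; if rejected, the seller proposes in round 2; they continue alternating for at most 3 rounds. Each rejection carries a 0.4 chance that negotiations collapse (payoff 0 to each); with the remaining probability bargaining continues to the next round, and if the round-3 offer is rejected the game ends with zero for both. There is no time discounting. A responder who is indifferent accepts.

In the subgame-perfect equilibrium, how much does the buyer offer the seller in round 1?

57.6

Round 3 (the buyer proposes): the seller will accept anything ≥ 0, so the buyer offers 0 and keeps 240.
Round 2 (the seller proposes): rejecting gives the buyer an expected 0.6 × 240 = 144. The seller offers 144 and keeps 240 − 144 = 96.
Round 1 (the buyer proposes): rejecting gives the seller an expected 0.6 × 96 = 57.6. The buyer offers 57.6 and keeps 240 − 57.6 = 182.4.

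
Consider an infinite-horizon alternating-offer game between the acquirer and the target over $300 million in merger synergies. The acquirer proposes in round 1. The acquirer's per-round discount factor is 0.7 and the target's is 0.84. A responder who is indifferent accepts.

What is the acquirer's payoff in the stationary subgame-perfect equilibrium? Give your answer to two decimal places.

116.50

In a stationary SPE each proposer offers the other exactly their discounted continuation value.
If the acquirer keeps x when proposing and the target keeps y when proposing, then x = 300 − 0.84y and y = 300 − 0.7x.
Solving: x = 300(1 − 0.84) / (1 − 0.7·0.84) = 48 / 0.412 ≈ 116.5049.
The target gets 300 − 116.5049 ≈ 183.4951.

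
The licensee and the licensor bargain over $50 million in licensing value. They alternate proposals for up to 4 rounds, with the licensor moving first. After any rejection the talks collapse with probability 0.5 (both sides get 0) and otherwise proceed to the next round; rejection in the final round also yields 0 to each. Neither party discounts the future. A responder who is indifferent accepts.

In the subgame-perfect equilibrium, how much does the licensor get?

By backward induction:
Round 4 (the licensee proposes): the licensor will accept anything ≥ 0, so the licensee offers 0 and keeps 50.
Round 3 (the licensor proposes): rejecting gives the licensee an expected 0.5 × 50 = 25; the licensor offers that and keeps 25.
Round 2 (the licensee proposes): rejecting gives the licensor an expected 0.5 × 25 = 12.5, so the licensee offers 12.5, keeping 37.5.
Round 1 (the licensor proposes): rejecting gives the licensee an expected 0.5 × 37.5 = 18.75. The licensor offers 18.75 and keeps 50 − 18.75 = 31.25.

31.25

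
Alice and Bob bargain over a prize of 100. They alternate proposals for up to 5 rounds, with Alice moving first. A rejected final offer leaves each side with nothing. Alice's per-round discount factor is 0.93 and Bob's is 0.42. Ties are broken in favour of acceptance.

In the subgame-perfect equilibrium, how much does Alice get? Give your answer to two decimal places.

95.91

Round 5 (Alice proposes): rejection yields 0 for Bob; Alice offers 0 and keeps 100.
Round 4 (Bob proposes): Alice can get 100 next round, worth 0.93 × 100 = 93 now, so Bob offers 93, keeping 7.
Round 3 (Alice proposes): Bob can get 7 next round, worth 0.42 × 7 = 2.94 now; Alice offers that and keeps 97.06.
Round 2 (Bob proposes): Alice can get 97.06 next round, worth 0.93 × 97.06 = 90.2658 now; Bob offers that and keeps 9.7342.
Round 1 (Alice proposes): Bob can get 9.7342 next round, worth 0.42 × 9.7342 = 4.088364 now; Alice offers that and keeps 95.911636.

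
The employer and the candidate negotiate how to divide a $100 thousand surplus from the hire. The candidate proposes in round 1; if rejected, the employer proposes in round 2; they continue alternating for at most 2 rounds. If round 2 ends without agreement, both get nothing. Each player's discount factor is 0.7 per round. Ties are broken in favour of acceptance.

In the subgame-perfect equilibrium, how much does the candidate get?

30

Round 2 (the employer proposes): the candidate will accept anything ≥ 0, so the employer offers 0 and keeps 100.
Round 1 (the candidate proposes): the employer can get 100 next round, worth 0.7 × 100 = 70 now, so the candidate offers 70, keeping 30.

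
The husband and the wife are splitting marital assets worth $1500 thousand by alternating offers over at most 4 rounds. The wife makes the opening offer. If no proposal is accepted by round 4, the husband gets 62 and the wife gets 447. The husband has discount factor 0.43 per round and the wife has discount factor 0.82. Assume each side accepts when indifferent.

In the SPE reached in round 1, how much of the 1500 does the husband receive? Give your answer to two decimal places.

Round 4 (the husband proposes): the wife gets 447 if talks fail, so the husband offers 447 and keeps 1053.
Round 3 (the wife proposes): the husband can get 1053 next round, worth 0.43 × 1053 = 452.79 now. The wife offers 452.79 and keeps 1500 − 452.79 = 1047.21.
Round 2 (the husband proposes): the wife can get 1047.21 next round, worth 0.82 × 1047.21 = 858.7122 now, so the husband offers 858.7122, keeping 641.2878.
Round 1 (the wife proposes): the husband can get 641.2878 next round, worth 0.43 × 641.2878 = 275.753754 now; the wife offers that and keeps 1224.246246.

275.75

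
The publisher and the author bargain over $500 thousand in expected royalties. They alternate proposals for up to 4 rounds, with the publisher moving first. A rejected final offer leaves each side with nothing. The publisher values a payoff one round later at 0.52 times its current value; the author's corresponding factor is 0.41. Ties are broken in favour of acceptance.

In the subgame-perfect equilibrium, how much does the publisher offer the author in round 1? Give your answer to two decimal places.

Round 4 (the author proposes): the publisher will accept anything ≥ 0, so the author offers 0 and keeps 500.
Round 3 (the publisher proposes): the author can get 500 next round, worth 0.41 × 500 = 205 now; the publisher offers that and keeps 295.
Round 2 (the author proposes): the publisher can get 295 next round, worth 0.52 × 295 = 153.4 now, so the author offers 153.4, keeping 346.6.
Round 1 (the publisher proposes): the author can get 346.6 next round, worth 0.41 × 346.6 = 142.106 now. The publisher offers 142.106 and keeps 500 − 142.106 = 357.894.

142.11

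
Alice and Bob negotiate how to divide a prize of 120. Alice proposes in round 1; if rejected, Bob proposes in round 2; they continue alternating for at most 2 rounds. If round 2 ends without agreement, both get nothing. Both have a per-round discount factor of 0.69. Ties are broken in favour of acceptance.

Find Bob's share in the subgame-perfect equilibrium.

82.8

Solve by backward induction from round 2.
Round 2 (Bob proposes): Alice will accept anything ≥ 0, so Bob offers 0 and keeps 120.
Round 1 (Alice proposes): Bob can get 120 next round, worth 0.69 × 120 = 82.8 now, so Alice offers 82.8, keeping 37.2.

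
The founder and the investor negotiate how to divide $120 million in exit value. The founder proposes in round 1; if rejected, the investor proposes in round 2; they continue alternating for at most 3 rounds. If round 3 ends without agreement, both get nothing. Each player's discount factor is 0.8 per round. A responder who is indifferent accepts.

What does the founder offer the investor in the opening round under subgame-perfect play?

Round 3 (the founder proposes): the investor will accept anything ≥ 0, so the founder offers 0 and keeps 120.
Round 2 (the investor proposes): the founder can get 120 next round, worth 0.8 × 120 = 96 now. The investor offers 96 and keeps 120 − 96 = 24.
Round 1 (the founder proposes): the investor can get 24 next round, worth 0.8 × 24 = 19.2 now, so the founder offers 19.2, keeping 100.8.

19.2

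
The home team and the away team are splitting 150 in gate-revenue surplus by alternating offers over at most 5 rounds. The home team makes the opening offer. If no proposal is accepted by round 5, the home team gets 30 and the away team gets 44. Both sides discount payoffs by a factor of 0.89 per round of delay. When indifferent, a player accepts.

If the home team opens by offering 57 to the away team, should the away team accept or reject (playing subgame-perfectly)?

Accept

Round 5 (the home team proposes): the away team gets 44 if talks fail, so the home team offers 44 and keeps 106.
Round 4 (the away team proposes): the home team can get 106 next round, worth 0.89 × 106 = 94.34 now; the away team offers that and keeps 55.66.
Round 3 (the home team proposes): the away team can get 55.66 next round, worth 0.89 × 55.66 = 49.5374 now; the home team offers that and keeps 100.4626.
Round 2 (the away team proposes): the home team can get 100.4626 next round, worth 0.89 × 100.4626 = 89.411714 now, so the away team offers 89.411714, keeping 60.588286.
So by rejecting in round 1, the away team gets 60.588286 next round, worth 0.89 × 60.588286 = 53.92357454 now.
Offer 57 ≥ 53.92357454, so the away team accepts.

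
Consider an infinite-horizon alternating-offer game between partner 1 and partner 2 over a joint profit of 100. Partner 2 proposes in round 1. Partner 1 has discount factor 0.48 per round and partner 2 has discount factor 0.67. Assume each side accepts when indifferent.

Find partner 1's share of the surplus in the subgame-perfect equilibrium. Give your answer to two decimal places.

23.35

In a stationary SPE each proposer offers the other exactly their discounted continuation value.
If partner 2 keeps x when proposing and partner 1 keeps y when proposing, then x = 100 − 0.48y and y = 100 − 0.67x.
Solving: x = 100(1 − 0.48) / (1 − 0.67·0.48) = 52 / 0.6784 ≈ 76.6509.
Partner 1 gets 100 − 76.6509 ≈ 23.3491.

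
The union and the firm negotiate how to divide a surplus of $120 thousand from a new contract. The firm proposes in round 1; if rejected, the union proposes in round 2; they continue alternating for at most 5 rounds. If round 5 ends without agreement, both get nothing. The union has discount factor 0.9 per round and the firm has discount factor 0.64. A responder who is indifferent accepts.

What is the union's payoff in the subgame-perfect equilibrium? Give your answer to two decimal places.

61.27

By backward induction:
Round 5 (the firm proposes): the union will accept anything ≥ 0, so the firm offers 0 and keeps 120.
Round 4 (the union proposes): the firm can get 120 next round, worth 0.64 × 120 = 76.8 now; the union offers that and keeps 43.2.
Round 3 (the firm proposes): the union can get 43.2 next round, worth 0.9 × 43.2 = 38.88 now, so the firm offers 38.88, keeping 81.12.
Round 2 (the union proposes): the firm can get 81.12 next round, worth 0.64 × 81.12 = 51.9168 now. The union offers 51.9168 and keeps 120 − 51.9168 = 68.0832.
Round 1 (the firm proposes): the union can get 68.0832 next round, worth 0.9 × 68.0832 = 61.27488 now, so the firm offers 61.27488, keeping 58.72512.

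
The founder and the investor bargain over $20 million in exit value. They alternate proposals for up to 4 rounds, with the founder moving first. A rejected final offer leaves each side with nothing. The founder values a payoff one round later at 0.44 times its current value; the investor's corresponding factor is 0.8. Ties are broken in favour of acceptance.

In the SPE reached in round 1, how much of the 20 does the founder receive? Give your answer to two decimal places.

Round 4 (the investor proposes): the founder will accept anything ≥ 0, so the investor offers 0 and keeps 20.
Round 3 (the founder proposes): the investor can get 20 next round, worth 0.8 × 20 = 16 now; the founder offers that and keeps 4.
Round 2 (the investor proposes): the founder can get 4 next round, worth 0.44 × 4 = 1.76 now, so the investor offers 1.76, keeping 18.24.
Round 1 (the founder proposes): the investor can get 18.24 next round, worth 0.8 × 18.24 = 14.592 now; the founder offers that and keeps 5.408.

5.41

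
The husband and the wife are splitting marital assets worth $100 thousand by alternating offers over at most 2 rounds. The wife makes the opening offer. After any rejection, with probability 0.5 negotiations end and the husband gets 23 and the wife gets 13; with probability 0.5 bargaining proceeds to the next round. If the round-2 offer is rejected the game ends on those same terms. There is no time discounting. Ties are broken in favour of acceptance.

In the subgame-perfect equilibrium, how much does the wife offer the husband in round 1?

Round 2 (the husband proposes): the wife gets 13 if talks fail, so the husband offers 13 and keeps 87.
Round 1 (the wife proposes): rejecting gives the husband an expected 0.5 × 87 + 0.5 × 23 = 55, so the wife offers 55, keeping 45.

55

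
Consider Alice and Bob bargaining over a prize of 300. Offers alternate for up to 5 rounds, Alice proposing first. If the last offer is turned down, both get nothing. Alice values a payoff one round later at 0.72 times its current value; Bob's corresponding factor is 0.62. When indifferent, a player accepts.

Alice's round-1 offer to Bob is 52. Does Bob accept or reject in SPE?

Work out Bob's continuation value if the offer is rejected.
Round 5 (Alice proposes): rejection yields 0 for Bob; Alice offers 0 and keeps 300.
Round 4 (Bob proposes): Alice can get 300 next round, worth 0.72 × 300 = 216 now; Bob offers that and keeps 84.
Round 3 (Alice proposes): Bob can get 84 next round, worth 0.62 × 84 = 52.08 now. Alice offers 52.08 and keeps 300 − 52.08 = 247.92.
Round 2 (Bob proposes): Alice can get 247.92 next round, worth 0.72 × 247.92 = 178.5024 now. Bob offers 178.5024 and keeps 300 − 178.5024 = 121.4976.
So by rejecting in round 1, Bob gets 121.4976 next round, worth 0.62 × 121.4976 = 75.328512 now.
Offer 52 < 75.328512, so Bob rejects.

Reject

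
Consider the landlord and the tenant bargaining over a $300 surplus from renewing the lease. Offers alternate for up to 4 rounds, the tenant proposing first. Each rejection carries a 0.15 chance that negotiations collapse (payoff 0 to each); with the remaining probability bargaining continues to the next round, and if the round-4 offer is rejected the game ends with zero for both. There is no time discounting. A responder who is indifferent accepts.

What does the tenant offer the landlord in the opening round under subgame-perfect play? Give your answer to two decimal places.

222.49

Round 4 (the landlord proposes): the tenant will accept anything ≥ 0, so the landlord offers 0 and keeps 300.
Round 3 (the tenant proposes): rejecting gives the landlord an expected 0.85 × 300 = 255. The tenant offers 255 and keeps 300 − 255 = 45.
Round 2 (the landlord proposes): rejecting gives the tenant an expected 0.85 × 45 = 38.25; the landlord offers that and keeps 261.75.
Round 1 (the tenant proposes): rejecting gives the landlord an expected 0.85 × 261.75 = 222.4875, so the tenant offers 222.4875, keeping 77.5125.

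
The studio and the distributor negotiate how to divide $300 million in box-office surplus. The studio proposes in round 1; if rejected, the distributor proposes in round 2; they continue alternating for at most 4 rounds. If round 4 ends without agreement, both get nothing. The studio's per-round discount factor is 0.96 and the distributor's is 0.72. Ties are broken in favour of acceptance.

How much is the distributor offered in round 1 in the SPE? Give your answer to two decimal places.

Round 4 (the distributor proposes): rejection yields 0 for the studio; the distributor offers 0 and keeps 300.
Round 3 (the studio proposes): the distributor can get 300 next round, worth 0.72 × 300 = 216 now; the studio offers that and keeps 84.
Round 2 (the distributor proposes): the studio can get 84 next round, worth 0.96 × 84 = 80.64 now. The distributor offers 80.64 and keeps 300 − 80.64 = 219.36.
Round 1 (the studio proposes): the distributor can get 219.36 next round, worth 0.72 × 219.36 = 157.9392 now; the studio offers that and keeps 142.0608.

157.94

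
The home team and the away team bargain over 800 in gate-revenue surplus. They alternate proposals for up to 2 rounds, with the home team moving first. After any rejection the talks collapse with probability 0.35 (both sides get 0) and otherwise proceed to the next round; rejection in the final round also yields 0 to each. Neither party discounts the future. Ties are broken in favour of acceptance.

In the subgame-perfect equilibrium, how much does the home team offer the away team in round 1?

Round 2 (the away team proposes): rejection yields 0 for the home team; the away team offers 0 and keeps 800.
Round 1 (the home team proposes): rejecting gives the away team an expected 0.65 × 800 = 520; the home team offers that and keeps 280.

520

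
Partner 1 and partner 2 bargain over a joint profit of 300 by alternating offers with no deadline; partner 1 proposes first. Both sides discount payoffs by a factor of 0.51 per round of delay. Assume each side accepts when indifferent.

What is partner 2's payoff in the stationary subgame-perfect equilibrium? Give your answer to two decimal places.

101.32

When partner 1 proposes, partner 2 accepts any offer worth at least 0.51 times what partner 2 would get by proposing next round; and vice versa.
This gives x = 300 − 0.51y and y = 300 − 0.51x, where x and y are each side's share when it proposes.
Hence (1 − 0.51·0.51)x = 300(1 − 0.51), i.e. 0.7399·x = 147.
x ≈ 198.6755; partner 2's share is 300 − x ≈ 101.3245.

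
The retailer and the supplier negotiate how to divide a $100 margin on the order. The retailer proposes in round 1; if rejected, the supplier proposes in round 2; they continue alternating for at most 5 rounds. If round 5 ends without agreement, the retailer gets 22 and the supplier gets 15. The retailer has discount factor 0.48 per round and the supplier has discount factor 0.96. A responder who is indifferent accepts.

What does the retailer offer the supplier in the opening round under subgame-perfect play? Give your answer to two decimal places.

76.11

Work backward from the last round.
Round 5 (the retailer proposes): the supplier gets 15 if talks fail, so the retailer offers 15 and keeps 85.
Round 4 (the supplier proposes): the retailer can get 85 next round, worth 0.48 × 85 = 40.8 now. The supplier offers 40.8 and keeps 100 − 40.8 = 59.2.
Round 3 (the retailer proposes): the supplier can get 59.2 next round, worth 0.96 × 59.2 = 56.832 now; the retailer offers that and keeps 43.168.
Round 2 (the supplier proposes): the retailer can get 43.168 next round, worth 0.48 × 43.168 = 20.72064 now, so the supplier offers 20.72064, keeping 79.27936.
Round 1 (the retailer proposes): the supplier can get 79.27936 next round, worth 0.96 × 79.27936 = 76.1081856 now. The retailer offers 76.1081856 and keeps 100 − 76.1081856 = 23.8918144.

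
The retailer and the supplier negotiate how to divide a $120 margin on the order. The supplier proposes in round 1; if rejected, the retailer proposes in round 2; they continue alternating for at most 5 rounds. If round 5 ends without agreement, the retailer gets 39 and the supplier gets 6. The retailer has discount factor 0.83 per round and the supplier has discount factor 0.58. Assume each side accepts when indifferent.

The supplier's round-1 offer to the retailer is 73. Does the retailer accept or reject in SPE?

Accept

Round 5 (the supplier proposes): the retailer gets 39 if talks fail, so the supplier offers 39 and keeps 81.
Round 4 (the retailer proposes): the supplier can get 81 next round, worth 0.58 × 81 = 46.98 now. The retailer offers 46.98 and keeps 120 − 46.98 = 73.02.
Round 3 (the supplier proposes): the retailer can get 73.02 next round, worth 0.83 × 73.02 = 60.6066 now; the supplier offers that and keeps 59.3934.
Round 2 (the retailer proposes): the supplier can get 59.3934 next round, worth 0.58 × 59.3934 = 34.448172 now, so the retailer offers 34.448172, keeping 85.551828.
So by rejecting in round 1, the retailer gets 85.551828 next round, worth 0.83 × 85.551828 = 71.00801724 now.
Offer 73 ≥ 71.00801724, so the retailer accepts.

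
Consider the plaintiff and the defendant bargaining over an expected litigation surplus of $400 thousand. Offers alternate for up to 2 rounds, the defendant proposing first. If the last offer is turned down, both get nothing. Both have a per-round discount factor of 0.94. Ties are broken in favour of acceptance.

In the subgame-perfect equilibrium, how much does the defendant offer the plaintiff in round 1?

Round 2 (the plaintiff proposes): the defendant will accept anything ≥ 0, so the plaintiff offers 0 and keeps 400.
Round 1 (the defendant proposes): the plaintiff can get 400 next round, worth 0.94 × 400 = 376 now; the defendant offers that and keeps 24.

376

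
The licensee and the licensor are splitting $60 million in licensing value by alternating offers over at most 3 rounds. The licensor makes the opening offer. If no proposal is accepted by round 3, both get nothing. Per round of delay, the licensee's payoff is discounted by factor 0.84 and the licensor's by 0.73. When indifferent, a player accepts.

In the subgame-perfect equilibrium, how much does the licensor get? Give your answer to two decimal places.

46.39

Round 3 (the licensor proposes): the licensee will accept anything ≥ 0, so the licensor offers 0 and keeps 60.
Round 2 (the licensee proposes): the licensor can get 60 next round, worth 0.73 × 60 = 43.8 now, so the licensee offers 43.8, keeping 16.2.
Round 1 (the licensor proposes): the licensee can get 16.2 next round, worth 0.84 × 16.2 = 13.608 now, so the licensor offers 13.608, keeping 46.392.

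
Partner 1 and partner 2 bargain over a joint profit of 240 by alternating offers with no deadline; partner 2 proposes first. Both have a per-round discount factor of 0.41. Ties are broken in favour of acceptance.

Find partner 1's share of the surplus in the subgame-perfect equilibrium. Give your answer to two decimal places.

In a stationary SPE each proposer offers the other exactly their discounted continuation value.
If partner 2 keeps x when proposing and partner 1 keeps y when proposing, then x = 240 − 0.41y and y = 240 − 0.41x.
Solving: x = 240(1 − 0.41) / (1 − 0.41·0.41) = 141.6 / 0.8319 ≈ 170.2128.
Partner 1 gets 240 − 170.2128 ≈ 69.7872.

69.79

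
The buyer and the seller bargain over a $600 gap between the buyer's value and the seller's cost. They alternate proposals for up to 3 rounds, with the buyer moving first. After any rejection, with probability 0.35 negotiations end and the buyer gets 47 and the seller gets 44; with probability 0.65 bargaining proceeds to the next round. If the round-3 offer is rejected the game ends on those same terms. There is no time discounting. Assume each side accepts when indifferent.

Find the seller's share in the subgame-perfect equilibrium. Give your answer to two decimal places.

Round 3 (the buyer proposes): the seller gets 44 if talks fail, so the buyer offers 44 and keeps 556.
Round 2 (the seller proposes): rejecting gives the buyer an expected 0.65 × 556 + 0.35 × 47 = 377.85; the seller offers that and keeps 222.15.
Round 1 (the buyer proposes): rejecting gives the seller an expected 0.65 × 222.15 + 0.35 × 44 = 159.7975; the buyer offers that and keeps 440.2025.

159.80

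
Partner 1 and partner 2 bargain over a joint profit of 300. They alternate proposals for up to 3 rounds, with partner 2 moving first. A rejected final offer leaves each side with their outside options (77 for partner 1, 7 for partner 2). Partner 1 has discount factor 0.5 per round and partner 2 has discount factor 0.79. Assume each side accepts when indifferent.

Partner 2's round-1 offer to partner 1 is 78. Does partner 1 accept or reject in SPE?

Round 3 (partner 2 proposes): partner 1 gets 77 if talks fail, so partner 2 offers 77 and keeps 223.
Round 2 (partner 1 proposes): partner 2 can get 223 next round, worth 0.79 × 223 = 176.17 now. Partner 1 offers 176.17 and keeps 300 − 176.17 = 123.83.
So by rejecting in round 1, partner 1 gets 123.83 next round, worth 0.5 × 123.83 = 61.915 now.
Offer 78 ≥ 61.915, so partner 1 accepts.

Accept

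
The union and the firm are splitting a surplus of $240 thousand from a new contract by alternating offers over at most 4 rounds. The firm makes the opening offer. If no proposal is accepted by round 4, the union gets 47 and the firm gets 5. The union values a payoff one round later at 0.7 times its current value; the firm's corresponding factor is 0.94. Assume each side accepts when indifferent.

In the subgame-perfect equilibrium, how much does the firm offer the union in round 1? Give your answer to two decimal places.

118.32

Round 4 (the union proposes): the firm gets 5 if talks fail, so the union offers 5 and keeps 235.
Round 3 (the firm proposes): the union can get 235 next round, worth 0.7 × 235 = 164.5 now. The firm offers 164.5 and keeps 240 − 164.5 = 75.5.
Round 2 (the union proposes): the firm can get 75.5 next round, worth 0.94 × 75.5 = 70.97 now. The union offers 70.97 and keeps 240 − 70.97 = 169.03.
Round 1 (the firm proposes): the union can get 169.03 next round, worth 0.7 × 169.03 = 118.321 now. The firm offers 118.321 and keeps 240 − 118.321 = 121.679.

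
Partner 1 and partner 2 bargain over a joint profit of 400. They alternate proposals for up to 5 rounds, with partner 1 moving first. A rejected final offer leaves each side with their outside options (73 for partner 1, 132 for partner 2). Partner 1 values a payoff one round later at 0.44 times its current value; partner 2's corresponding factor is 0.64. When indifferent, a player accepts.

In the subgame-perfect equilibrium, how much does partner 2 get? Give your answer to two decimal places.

194.20

Round 5 (partner 1 proposes): partner 2 gets 132 if talks fail, so partner 1 offers 132 and keeps 268.
Round 4 (partner 2 proposes): partner 1 can get 268 next round, worth 0.44 × 268 = 117.92 now, so partner 2 offers 117.92, keeping 282.08.
Round 3 (partner 1 proposes): partner 2 can get 282.08 next round, worth 0.64 × 282.08 = 180.5312 now; partner 1 offers that and keeps 219.4688.
Round 2 (partner 2 proposes): partner 1 can get 219.4688 next round, worth 0.44 × 219.4688 = 96.566272 now, so partner 2 offers 96.566272, keeping 303.433728.
Round 1 (partner 1 proposes): partner 2 can get 303.433728 next round, worth 0.64 × 303.433728 = 194.19758592 now, so partner 1 offers 194.19758592, keeping 205.80241408.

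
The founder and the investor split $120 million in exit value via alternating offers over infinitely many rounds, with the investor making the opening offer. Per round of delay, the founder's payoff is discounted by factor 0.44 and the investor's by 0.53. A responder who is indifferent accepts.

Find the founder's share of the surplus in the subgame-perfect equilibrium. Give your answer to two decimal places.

32.36

In a stationary SPE each proposer offers the other exactly their discounted continuation value.
If the investor keeps x when proposing and the founder keeps y when proposing, then x = 120 − 0.44y and y = 120 − 0.53x.
Solving: x = 120(1 − 0.44) / (1 − 0.53·0.44) = 67.2 / 0.7668 ≈ 87.6369.
The founder gets 120 − 87.6369 ≈ 32.3631.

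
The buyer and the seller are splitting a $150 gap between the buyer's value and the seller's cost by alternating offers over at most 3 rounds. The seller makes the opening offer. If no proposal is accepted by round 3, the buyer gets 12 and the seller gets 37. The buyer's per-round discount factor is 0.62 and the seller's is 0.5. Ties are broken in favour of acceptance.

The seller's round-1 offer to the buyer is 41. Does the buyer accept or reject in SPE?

Reject

Round 3 (the seller proposes): the buyer gets 12 if talks fail, so the seller offers 12 and keeps 138.
Round 2 (the buyer proposes): the seller can get 138 next round, worth 0.5 × 138 = 69 now. The buyer offers 69 and keeps 150 − 69 = 81.
So by rejecting in round 1, the buyer gets 81 next round, worth 0.62 × 81 = 50.22 now.
Offer 41 < 50.22, so the buyer rejects.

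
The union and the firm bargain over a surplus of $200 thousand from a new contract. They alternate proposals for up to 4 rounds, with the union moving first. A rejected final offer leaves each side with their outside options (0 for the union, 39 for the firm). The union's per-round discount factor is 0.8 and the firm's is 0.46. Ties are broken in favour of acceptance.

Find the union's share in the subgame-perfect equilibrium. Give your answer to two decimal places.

Work backward from the last round.
Round 4 (the firm proposes): the union will accept anything ≥ 0, so the firm offers 0 and keeps 200.
Round 3 (the union proposes): the firm can get 200 next round, worth 0.46 × 200 = 92 now; the union offers that and keeps 108.
Round 2 (the firm proposes): the union can get 108 next round, worth 0.8 × 108 = 86.4 now. The firm offers 86.4 and keeps 200 − 86.4 = 113.6.
Round 1 (the union proposes): the firm can get 113.6 next round, worth 0.46 × 113.6 = 52.256 now. The union offers 52.256 and keeps 200 − 52.256 = 147.744.

147.74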